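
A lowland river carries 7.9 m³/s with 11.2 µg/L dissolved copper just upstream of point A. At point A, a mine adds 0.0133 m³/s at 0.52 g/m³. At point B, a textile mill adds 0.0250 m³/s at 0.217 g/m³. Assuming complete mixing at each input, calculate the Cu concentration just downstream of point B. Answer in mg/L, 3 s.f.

11.2 µg/L = 0.0112 mg/L.
After input A: C = (7.9·0.0112 + 0.0133·0.52) / 7.913 = 0.01206 mg/L.
After input B: C = (7.913·0.01206 + 0.025·0.217) / 7.938 = 0.0127 mg/L.

0.0127 mg/L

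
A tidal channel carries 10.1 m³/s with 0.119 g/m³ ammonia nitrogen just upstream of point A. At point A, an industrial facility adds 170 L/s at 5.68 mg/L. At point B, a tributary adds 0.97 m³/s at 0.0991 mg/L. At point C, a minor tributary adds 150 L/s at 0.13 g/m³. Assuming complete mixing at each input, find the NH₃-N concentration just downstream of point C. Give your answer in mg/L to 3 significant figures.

170 L/s = 0.17 m³/s.
After input A: C = (10.1·0.119 + 0.17·5.68) / 10.27 = 0.2111 mg/L.
After input B: C = (10.27·0.2111 + 0.97·0.0991) / 11.24 = 0.2014 mg/L.
150 L/s = 0.15 m³/s.
After input C: C = (11.24·0.2014 + 0.15·0.13) / 11.39 = 0.2005 mg/L.

0.200 mg/L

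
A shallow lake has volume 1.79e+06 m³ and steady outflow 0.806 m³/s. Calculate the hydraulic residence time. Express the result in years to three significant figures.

Q = 0.806 m³/s × 3.156e+07 s/yr = 2.544e+07 m³/yr.
Hydraulic residence time τ = V/Q = 1.79e+06/2.544e+07 = 0.07037 yr.

0.0704 yr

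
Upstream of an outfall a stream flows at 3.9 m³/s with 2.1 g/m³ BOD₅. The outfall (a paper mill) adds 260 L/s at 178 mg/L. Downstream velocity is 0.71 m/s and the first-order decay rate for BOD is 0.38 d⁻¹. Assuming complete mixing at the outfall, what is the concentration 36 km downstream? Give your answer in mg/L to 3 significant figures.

10.5 mg/L

260 L/s = 0.26 m³/s.
After complete mixing, C₀ = (0.26·178 + 3.9·2.1) / 4.16 = 13.09 mg/L.
Travel time t = 3.6e+04 m / 0.71 m/s = 5.07e+04 s = 0.5869 d.
C = 13.09·exp(−0.38·0.5869) = 13.09·0.8001 = 10.48 mg/L.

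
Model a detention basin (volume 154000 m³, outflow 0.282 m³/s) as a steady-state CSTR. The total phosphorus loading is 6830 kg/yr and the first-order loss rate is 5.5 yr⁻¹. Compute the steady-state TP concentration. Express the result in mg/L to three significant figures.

0.701 mg/L

Outflow Q = 0.282 m³/s × 3.156e+07 s/yr = 8.899e+06 m³/yr.
Steady-state CSTR mass balance: W = Q·C + k·V·C, so C = W/(Q + kV).
Q + kV = 8.899e+06 + 5.5·154000 = 9.746e+06 m³/yr.
C = 6830/9.746e+06 = 0.0007008 kg/m³ = 0.7008 mg/L.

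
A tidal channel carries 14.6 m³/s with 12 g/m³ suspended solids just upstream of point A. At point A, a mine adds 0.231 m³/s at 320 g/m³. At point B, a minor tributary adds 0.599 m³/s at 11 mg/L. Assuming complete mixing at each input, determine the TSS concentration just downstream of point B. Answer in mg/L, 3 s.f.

After input A: C = (14.6·12 + 0.231·320) / 14.83 = 16.8 mg/L.
After input B: C = (14.83·16.8 + 0.599·11) / 15.43 = 16.57 mg/L.

16.6 mg/L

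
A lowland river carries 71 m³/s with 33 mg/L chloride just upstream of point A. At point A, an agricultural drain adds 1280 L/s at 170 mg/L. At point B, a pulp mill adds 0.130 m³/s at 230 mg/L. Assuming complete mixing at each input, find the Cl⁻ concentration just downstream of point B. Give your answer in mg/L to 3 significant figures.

35.8 mg/L

1280 L/s = 1.28 m³/s.
After input A: C = (71·33 + 1.28·170) / 72.28 = 35.43 mg/L.
After input B: C = (72.28·35.43 + 0.13·230) / 72.41 = 35.78 mg/L.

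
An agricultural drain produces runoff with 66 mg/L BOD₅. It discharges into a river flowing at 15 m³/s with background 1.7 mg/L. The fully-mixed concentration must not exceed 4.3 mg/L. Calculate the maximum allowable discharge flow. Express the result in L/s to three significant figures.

Mass balance at complete mixing: C_std·(Q_w + Q_r) = Q_w·C_e + Q_r·C_b.
Rearranging, Q_w = Q_r·(C_std − C_b)/(C_e − C_std) = 15·(4.3 − 1.7) / (66 − 4.3) = 0.6321 m³/s.
= 632.1 L/s.

632 L/s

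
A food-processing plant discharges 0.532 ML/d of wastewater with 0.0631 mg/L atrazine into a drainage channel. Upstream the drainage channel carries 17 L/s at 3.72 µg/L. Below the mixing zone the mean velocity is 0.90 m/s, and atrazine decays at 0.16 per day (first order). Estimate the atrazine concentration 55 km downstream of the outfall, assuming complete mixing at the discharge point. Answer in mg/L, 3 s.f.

0.0174 mg/L

0.532 ML/d = 0.006157 m³/s.
17 L/s = 0.017 m³/s.
3.72 µg/L = 0.00372 mg/L.
After complete mixing, C₀ = (0.006157·0.0631 + 0.017·0.00372) / 0.02316 = 0.01951 mg/L.
Travel time t = 5.5e+04 m / 0.90 m/s = 6.111e+04 s = 0.7073 d.
C = 0.01951·exp(−0.16·0.7073) = 0.01951·0.893 = 0.01742 mg/L.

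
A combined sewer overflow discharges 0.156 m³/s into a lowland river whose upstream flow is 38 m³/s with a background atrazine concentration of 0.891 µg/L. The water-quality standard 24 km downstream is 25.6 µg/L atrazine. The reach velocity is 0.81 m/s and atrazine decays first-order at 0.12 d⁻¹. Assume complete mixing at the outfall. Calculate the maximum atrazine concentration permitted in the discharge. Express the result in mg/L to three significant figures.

0.891 µg/L = 0.000891 mg/L.
25.6 µg/L = 0.0256 mg/L.
Travel time to the compliance point: t = 2.4e+04/0.81 = 2.963e+04 s = 0.3429 d; decay factor exp(−0.12·0.3429) = 0.9597.
So the concentration just after mixing may be at most 0.0256/0.9597 = 0.02668 mg/L.
Mass balance: 0.02668·38.16 = 0.156·Cₑ + 38·0.000891.
Cₑ = (1.018 − 0.03386) / 0.156 = 6.308 mg/L.

6.31 mg/L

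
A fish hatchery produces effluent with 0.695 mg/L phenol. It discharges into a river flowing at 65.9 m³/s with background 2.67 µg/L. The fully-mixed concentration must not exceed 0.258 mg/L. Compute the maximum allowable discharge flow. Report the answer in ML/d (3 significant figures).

2.67 µg/L = 0.00267 mg/L.
Mass balance at complete mixing: C_std·(Q_w + Q_r) = Q_w·C_e + Q_r·C_b.
Rearranging, Q_w = Q_r·(C_std − C_b)/(C_e − C_std) = 65.9·(0.258 − 0.00267) / (0.695 − 0.258) = 38.5 m³/s.
= 3327 ML/d.

3330 ML/d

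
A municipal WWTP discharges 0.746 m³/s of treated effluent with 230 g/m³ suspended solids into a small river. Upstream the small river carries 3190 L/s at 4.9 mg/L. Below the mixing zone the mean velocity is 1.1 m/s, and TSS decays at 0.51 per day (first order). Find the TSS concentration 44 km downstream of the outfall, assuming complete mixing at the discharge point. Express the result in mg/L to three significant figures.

37.6 mg/L

3190 L/s = 3.19 m³/s.
After complete mixing, C₀ = (0.746·230 + 3.19·4.9) / 3.936 = 47.56 mg/L.
Travel time t = 4.4e+04 m / 1.1 m/s = 4e+04 s = 0.463 d.
C = 47.56·exp(−0.51·0.463) = 47.56·0.7897 = 37.56 mg/L.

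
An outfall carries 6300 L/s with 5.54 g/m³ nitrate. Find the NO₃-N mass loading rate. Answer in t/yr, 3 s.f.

1100 t/yr

6300 L/s = 6.3 m³/s.
Mass flux = Q·C = 6.3 m³/s × 5.54 g/m³ = 34.9 g/s.
= 34.9 g/s × 31.56 = 1101 t/yr.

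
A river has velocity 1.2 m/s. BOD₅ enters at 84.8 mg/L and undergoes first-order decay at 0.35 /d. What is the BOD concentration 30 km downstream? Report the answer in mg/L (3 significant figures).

76.6 mg/L

Travel time t = 30 km / 1.2 m/s = 3e+04/1.2 = 2.5e+04 s = 0.2894 d.
First-order decay: C = 84.8·exp(−0.35·0.2894) = 84.8·0.9037 = 76.63 mg/L.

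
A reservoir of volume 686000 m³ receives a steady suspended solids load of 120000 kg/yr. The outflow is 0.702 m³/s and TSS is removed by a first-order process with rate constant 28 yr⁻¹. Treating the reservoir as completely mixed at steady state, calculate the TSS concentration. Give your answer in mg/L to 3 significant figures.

Outflow Q = 0.702 m³/s × 3.156e+07 s/yr = 2.215e+07 m³/yr.
Steady-state CSTR mass balance: W = Q·C + k·V·C, so C = W/(Q + kV).
Q + kV = 2.215e+07 + 28·686000 = 4.136e+07 m³/yr.
C = 120000/4.136e+07 = 0.002901 kg/m³ = 2.901 mg/L.

2.90 mg/L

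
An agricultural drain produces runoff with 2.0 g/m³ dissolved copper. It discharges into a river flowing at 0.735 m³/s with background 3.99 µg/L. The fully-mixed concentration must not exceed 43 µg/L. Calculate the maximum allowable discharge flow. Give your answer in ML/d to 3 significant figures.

3.99 µg/L = 0.00399 mg/L.
43 µg/L = 0.043 mg/L.
Mass balance at complete mixing: C_std·(Q_w + Q_r) = Q_w·C_e + Q_r·C_b.
Rearranging, Q_w = Q_r·(C_std − C_b)/(C_e − C_std) = 0.735·(0.043 − 0.00399) / (2 − 0.043) = 0.01465 m³/s.
= 1.266 ML/d.

1.27 ML/d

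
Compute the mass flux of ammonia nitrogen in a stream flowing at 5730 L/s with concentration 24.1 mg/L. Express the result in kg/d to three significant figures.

5730 L/s = 5.73 m³/s.
Mass flux = Q·C = 5.73 m³/s × 24.1 g/m³ = 138.1 g/s.
= 138.1 g/s × 86.4 = 1.193e+04 kg/d.

11900 kg/d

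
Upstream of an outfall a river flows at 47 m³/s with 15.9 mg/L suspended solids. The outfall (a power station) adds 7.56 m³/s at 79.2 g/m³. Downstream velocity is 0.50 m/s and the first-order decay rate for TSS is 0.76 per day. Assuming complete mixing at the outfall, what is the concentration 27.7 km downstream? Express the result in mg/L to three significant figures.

After complete mixing, C₀ = (7.56·79.2 + 47·15.9) / 54.56 = 24.67 mg/L.
Travel time t = 2.77e+04 m / 0.50 m/s = 5.54e+04 s = 0.6412 d.
C = 24.67·exp(−0.76·0.6412) = 24.67·0.6143 = 15.15 mg/L.

15.2 mg/L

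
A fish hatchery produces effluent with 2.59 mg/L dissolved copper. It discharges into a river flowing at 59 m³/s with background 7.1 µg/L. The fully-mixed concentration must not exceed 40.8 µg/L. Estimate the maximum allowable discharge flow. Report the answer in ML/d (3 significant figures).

7.1 µg/L = 0.0071 mg/L.
40.8 µg/L = 0.0408 mg/L.
Mass balance at complete mixing: C_std·(Q_w + Q_r) = Q_w·C_e + Q_r·C_b.
Rearranging, Q_w = Q_r·(C_std − C_b)/(C_e − C_std) = 59·(0.0408 − 0.0071) / (2.59 − 0.0408) = 0.78 m³/s.
= 67.39 ML/d.

67.4 ML/d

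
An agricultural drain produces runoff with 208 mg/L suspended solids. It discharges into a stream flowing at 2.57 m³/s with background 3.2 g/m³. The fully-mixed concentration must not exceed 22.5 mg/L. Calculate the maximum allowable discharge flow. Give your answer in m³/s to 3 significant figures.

0.267 m³/s

Mass balance at complete mixing: C_std·(Q_w + Q_r) = Q_w·C_e + Q_r·C_b.
Rearranging, Q_w = Q_r·(C_std − C_b)/(C_e − C_std) = 2.57·(22.5 − 3.2) / (208 − 22.5) = 0.2674 m³/s.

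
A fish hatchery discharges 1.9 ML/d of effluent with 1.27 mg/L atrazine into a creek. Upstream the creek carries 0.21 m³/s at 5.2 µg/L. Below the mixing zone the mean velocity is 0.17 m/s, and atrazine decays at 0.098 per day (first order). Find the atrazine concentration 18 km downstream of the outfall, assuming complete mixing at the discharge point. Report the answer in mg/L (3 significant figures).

0.111 mg/L

1.9 ML/d = 0.02199 m³/s.
5.2 µg/L = 0.0052 mg/L.
After complete mixing, C₀ = (0.02199·1.27 + 0.21·0.0052) / 0.232 = 0.1251 mg/L.
Travel time t = 1.8e+04 m / 0.17 m/s = 1.059e+05 s = 1.225 d.
C = 0.1251·exp(−0.098·1.225) = 0.1251·0.8868 = 0.1109 mg/L.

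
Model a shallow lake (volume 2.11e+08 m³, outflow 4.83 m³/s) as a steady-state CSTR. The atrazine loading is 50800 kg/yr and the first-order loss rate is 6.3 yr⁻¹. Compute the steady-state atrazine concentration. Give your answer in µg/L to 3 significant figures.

Outflow Q = 4.83 m³/s × 3.156e+07 s/yr = 1.524e+08 m³/yr.
Steady-state CSTR mass balance: W = Q·C + k·V·C, so C = W/(Q + kV).
Q + kV = 1.524e+08 + 6.3·2.11e+08 = 1.482e+09 m³/yr.
C = 50800/1.482e+09 = 3.428e-05 kg/m³ = 0.03428 mg/L = 34.28 µg/L.

34.3 µg/L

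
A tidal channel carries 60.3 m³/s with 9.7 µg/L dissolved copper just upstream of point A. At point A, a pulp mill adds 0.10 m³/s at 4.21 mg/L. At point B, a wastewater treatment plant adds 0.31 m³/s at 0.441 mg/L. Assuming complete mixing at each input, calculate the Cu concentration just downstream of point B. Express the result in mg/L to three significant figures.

9.7 µg/L = 0.0097 mg/L.
After input A: C = (60.3·0.0097 + 0.1·4.21) / 60.4 = 0.01665 mg/L.
After input B: C = (60.4·0.01665 + 0.31·0.441) / 60.71 = 0.01882 mg/L.

0.0188 mg/L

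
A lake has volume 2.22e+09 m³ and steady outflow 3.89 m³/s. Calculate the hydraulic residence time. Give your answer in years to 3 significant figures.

Q = 3.89 m³/s × 3.156e+07 s/yr = 1.228e+08 m³/yr.
Hydraulic residence time τ = V/Q = 2.22e+09/1.228e+08 = 18.08 yr.

18.1 yr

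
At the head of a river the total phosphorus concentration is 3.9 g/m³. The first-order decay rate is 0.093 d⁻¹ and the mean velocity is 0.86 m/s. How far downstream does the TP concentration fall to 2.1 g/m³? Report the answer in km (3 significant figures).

495 km

From C = C₀·e^(−kt), t = ln(C₀/C)/k = ln(3.9/2.1)/0.093 = 0.619/0.093 = 6.656 d.
Distance = v·t = 0.86 m/s × 5.751e+05 s = 4.946e+05 m = 494.6 km.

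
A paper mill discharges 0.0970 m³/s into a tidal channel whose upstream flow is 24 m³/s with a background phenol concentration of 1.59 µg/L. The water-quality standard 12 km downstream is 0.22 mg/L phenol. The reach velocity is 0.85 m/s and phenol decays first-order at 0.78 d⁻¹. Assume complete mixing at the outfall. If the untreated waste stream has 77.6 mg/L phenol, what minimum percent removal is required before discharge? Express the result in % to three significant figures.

1.59 µg/L = 0.00159 mg/L.
Travel time to the compliance point: t = 1.2e+04/0.85 = 1.412e+04 s = 0.1634 d; decay factor exp(−0.78·0.1634) = 0.8803.
So the concentration just after mixing may be at most 0.22/0.8803 = 0.2499 mg/L.
Mass balance: 0.2499·24.1 = 0.097·Cₑ + 24·0.00159.
Cₑ = (6.022 − 0.03816) / 0.097 = 61.69 mg/L.
Required removal = 1 − 61.69/77.6 = 20.5 %.

20.5 %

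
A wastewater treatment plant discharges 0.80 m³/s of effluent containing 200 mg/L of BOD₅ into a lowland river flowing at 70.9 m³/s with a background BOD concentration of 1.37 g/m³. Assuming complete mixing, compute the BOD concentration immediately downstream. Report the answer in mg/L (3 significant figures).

3.59 mg/L

By mass balance at complete mixing, C = (0.8·200 + 70.9·1.37) / (0.8 + 70.9) = 257.1/71.7 = 3.586 mg/L.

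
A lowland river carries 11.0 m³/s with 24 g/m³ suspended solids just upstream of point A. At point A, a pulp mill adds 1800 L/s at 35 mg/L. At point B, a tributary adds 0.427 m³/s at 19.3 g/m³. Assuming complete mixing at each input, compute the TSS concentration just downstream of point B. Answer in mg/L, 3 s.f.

1800 L/s = 1.8 m³/s.
After input A: C = (11·24 + 1.8·35) / 12.8 = 25.55 mg/L.
After input B: C = (12.8·25.55 + 0.427·19.3) / 13.23 = 25.35 mg/L.

25.3 mg/L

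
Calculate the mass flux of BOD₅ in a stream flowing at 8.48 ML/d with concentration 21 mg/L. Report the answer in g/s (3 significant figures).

2.06 g/s

8.48 ML/d = 0.09815 m³/s.
Mass flux = Q·C = 0.09815 m³/s × 21 g/m³ = 2.061 g/s.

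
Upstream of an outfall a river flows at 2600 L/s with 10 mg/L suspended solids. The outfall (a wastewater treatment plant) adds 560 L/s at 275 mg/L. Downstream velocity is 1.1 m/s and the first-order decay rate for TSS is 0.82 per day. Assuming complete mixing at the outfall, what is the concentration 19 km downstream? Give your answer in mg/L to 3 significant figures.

560 L/s = 0.56 m³/s.
2600 L/s = 2.6 m³/s.
After complete mixing, C₀ = (0.56·275 + 2.6·10) / 3.16 = 56.96 mg/L.
Travel time t = 1.9e+04 m / 1.1 m/s = 1.727e+04 s = 0.1999 d.
C = 56.96·exp(−0.82·0.1999) = 56.96·0.8488 = 48.35 mg/L.

48.3 mg/L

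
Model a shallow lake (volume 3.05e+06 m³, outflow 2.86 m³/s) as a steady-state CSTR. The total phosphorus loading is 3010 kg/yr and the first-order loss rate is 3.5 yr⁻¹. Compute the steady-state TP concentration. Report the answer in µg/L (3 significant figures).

Outflow Q = 2.86 m³/s × 3.156e+07 s/yr = 9.025e+07 m³/yr.
Steady-state CSTR mass balance: W = Q·C + k·V·C, so C = W/(Q + kV).
Q + kV = 9.025e+07 + 3.5·3.05e+06 = 1.009e+08 m³/yr.
C = 3010/1.009e+08 = 2.982e-05 kg/m³ = 0.02982 mg/L = 29.82 µg/L.

29.8 µg/L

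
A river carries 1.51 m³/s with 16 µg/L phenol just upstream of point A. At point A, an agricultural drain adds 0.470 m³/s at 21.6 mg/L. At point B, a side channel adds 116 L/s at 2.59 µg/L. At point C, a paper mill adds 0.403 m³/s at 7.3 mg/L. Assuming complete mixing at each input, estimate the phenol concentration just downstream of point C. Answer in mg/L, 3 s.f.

16 µg/L = 0.016 mg/L.
After input A: C = (1.51·0.016 + 0.47·21.6) / 1.98 = 5.139 mg/L.
116 L/s = 0.116 m³/s.
2.59 µg/L = 0.00259 mg/L.
After input B: C = (1.98·5.139 + 0.116·0.00259) / 2.096 = 4.855 mg/L.
After input C: C = (2.096·4.855 + 0.403·7.3) / 2.499 = 5.249 mg/L.

5.25 mg/L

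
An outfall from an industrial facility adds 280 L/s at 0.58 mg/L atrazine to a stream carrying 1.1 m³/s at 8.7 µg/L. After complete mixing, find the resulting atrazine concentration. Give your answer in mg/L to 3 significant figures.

0.125 mg/L

280 L/s = 0.28 m³/s.
8.7 µg/L = 0.0087 mg/L.
Conservation of mass across the mixing zone: C = (0.28·0.58 + 1.1·0.0087) / (0.28 + 1.1) = 0.172/1.38 = 0.1246 mg/L.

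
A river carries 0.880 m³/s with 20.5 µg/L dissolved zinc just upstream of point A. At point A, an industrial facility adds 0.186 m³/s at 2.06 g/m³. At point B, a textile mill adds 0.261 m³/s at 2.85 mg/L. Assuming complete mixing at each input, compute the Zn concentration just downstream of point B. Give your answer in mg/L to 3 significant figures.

20.5 µg/L = 0.0205 mg/L.
After input A: C = (0.88·0.0205 + 0.186·2.06) / 1.066 = 0.3764 mg/L.
After input B: C = (1.066·0.3764 + 0.261·2.85) / 1.327 = 0.8629 mg/L.

0.863 mg/L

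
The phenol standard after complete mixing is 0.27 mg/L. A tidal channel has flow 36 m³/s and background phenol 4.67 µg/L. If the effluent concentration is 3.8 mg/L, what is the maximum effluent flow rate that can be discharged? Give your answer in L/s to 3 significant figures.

2710 L/s

4.67 µg/L = 0.00467 mg/L.
Mass balance at complete mixing: C_std·(Q_w + Q_r) = Q_w·C_e + Q_r·C_b.
Rearranging, Q_w = Q_r·(C_std − C_b)/(C_e − C_std) = 36·(0.27 − 0.00467) / (3.8 − 0.27) = 2.706 m³/s.
= 2706 L/s.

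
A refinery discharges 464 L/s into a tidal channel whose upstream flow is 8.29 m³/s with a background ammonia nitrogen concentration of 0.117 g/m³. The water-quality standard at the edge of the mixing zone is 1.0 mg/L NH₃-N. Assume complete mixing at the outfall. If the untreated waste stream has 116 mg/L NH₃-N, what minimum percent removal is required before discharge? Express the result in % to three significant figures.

85.5 %

464 L/s = 0.464 m³/s.
Mass balance: 1·8.754 = 0.464·Cₑ + 8.29·0.117.
Cₑ = (8.754 − 0.9699) / 0.464 = 16.78 mg/L.
Required removal = 1 − 16.78/116 = 85.54 %.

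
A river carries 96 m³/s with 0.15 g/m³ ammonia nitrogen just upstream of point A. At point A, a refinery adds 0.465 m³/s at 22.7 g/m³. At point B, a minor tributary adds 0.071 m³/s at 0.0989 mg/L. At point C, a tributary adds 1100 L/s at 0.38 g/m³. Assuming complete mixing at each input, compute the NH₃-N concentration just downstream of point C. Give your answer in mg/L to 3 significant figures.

0.260 mg/L

After input A: C = (96·0.15 + 0.465·22.7) / 96.47 = 0.2587 mg/L.
After input B: C = (96.47·0.2587 + 0.071·0.0989) / 96.54 = 0.2586 mg/L.
1100 L/s = 1.1 m³/s.
After input C: C = (96.54·0.2586 + 1.1·0.38) / 97.64 = 0.26 mg/L.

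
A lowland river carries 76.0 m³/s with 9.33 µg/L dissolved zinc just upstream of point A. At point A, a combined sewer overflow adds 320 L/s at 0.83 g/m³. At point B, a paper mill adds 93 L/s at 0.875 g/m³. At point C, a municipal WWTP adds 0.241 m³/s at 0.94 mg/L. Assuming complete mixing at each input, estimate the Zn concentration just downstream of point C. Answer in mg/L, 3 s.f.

0.0167 mg/L

9.33 µg/L = 0.00933 mg/L.
320 L/s = 0.32 m³/s.
After input A: C = (76·0.00933 + 0.32·0.83) / 76.32 = 0.01277 mg/L.
93 L/s = 0.093 m³/s.
After input B: C = (76.32·0.01277 + 0.093·0.875) / 76.41 = 0.01382 mg/L.
After input C: C = (76.41·0.01382 + 0.241·0.94) / 76.65 = 0.01673 mg/L.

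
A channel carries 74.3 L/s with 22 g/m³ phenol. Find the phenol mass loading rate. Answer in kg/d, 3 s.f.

74.3 L/s = 0.0743 m³/s.
Mass flux = Q·C = 0.0743 m³/s × 22 g/m³ = 1.635 g/s.
= 1.635 g/s × 86.4 = 141.2 kg/d.

141 kg/d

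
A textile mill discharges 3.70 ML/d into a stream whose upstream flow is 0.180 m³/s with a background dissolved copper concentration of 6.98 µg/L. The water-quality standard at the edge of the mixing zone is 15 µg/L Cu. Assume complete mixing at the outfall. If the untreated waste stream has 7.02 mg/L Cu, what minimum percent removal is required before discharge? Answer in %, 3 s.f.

99.3 %

3.70 ML/d = 0.04282 m³/s.
6.98 µg/L = 0.00698 mg/L.
15 µg/L = 0.015 mg/L.
Mass balance: 0.015·0.2228 = 0.04282·Cₑ + 0.18·0.00698.
Cₑ = (0.003342 − 0.001256) / 0.04282 = 0.04871 mg/L.
Required removal = 1 − 0.04871/7.02 = 99.31 %.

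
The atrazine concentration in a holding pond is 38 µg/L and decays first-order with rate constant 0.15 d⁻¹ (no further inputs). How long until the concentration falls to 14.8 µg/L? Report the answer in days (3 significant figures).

6.29 d

t = ln(C₀/C)/k = ln(38/14.8)/0.15 = 0.943/0.15 = 6.286 d.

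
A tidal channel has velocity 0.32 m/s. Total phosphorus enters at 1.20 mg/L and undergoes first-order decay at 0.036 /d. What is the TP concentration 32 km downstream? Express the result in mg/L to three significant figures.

1.15 mg/L

Travel time t = 32 km / 0.32 m/s = 3.2e+04/0.32 = 1e+05 s = 1.157 d.
First-order decay: C = 1.20·exp(−0.036·1.157) = 1.20·0.9592 = 1.151 mg/L.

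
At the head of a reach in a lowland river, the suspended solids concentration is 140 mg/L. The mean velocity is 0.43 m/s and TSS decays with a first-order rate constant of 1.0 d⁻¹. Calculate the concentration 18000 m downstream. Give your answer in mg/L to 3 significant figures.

Travel time t = 18000 m / 0.43 m/s = 1.8e+04/0.43 = 4.186e+04 s = 0.4845 d.
First-order decay: C = 140·exp(−1.0·0.4845) = 140·0.616 = 86.24 mg/L.

86.2 mg/L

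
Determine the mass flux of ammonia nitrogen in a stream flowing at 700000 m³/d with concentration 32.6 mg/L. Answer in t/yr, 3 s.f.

8340 t/yr

700000 m³/d = 8.102 m³/s.
Mass flux = Q·C = 8.102 m³/s × 32.6 g/m³ = 264.1 g/s.
= 264.1 g/s × 31.56 = 8335 t/yr.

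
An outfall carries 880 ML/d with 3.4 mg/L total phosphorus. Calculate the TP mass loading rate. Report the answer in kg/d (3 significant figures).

880 ML/d = 10.19 m³/s.
Mass flux = Q·C = 10.19 m³/s × 3.4 g/m³ = 34.63 g/s.
= 34.63 g/s × 86.4 = 2992 kg/d.

2990 kg/d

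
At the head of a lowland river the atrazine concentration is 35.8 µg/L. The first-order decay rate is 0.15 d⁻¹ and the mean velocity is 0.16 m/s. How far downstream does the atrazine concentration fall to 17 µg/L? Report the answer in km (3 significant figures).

68.6 km

From C = C₀·e^(−kt), t = ln(C₀/C)/k = ln(35.8/17)/0.15 = 0.7447/0.15 = 4.965 d.
Distance = v·t = 0.16 m/s × 4.29e+05 s = 6.863e+04 m = 68.63 km.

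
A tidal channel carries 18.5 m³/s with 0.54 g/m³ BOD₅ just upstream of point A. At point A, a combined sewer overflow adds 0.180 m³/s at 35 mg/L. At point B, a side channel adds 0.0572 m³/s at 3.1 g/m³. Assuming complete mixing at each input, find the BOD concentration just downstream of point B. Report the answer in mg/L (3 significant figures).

0.879 mg/L

After input A: C = (18.5·0.54 + 0.18·35) / 18.68 = 0.8721 mg/L.
After input B: C = (18.68·0.8721 + 0.0572·3.1) / 18.74 = 0.8789 mg/L.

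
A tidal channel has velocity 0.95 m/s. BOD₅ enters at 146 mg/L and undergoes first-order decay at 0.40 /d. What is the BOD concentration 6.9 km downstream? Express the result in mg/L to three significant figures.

Travel time t = 6.9 km / 0.95 m/s = 6900/0.95 = 7263 s = 0.08406 d.
First-order decay: C = 146·exp(−0.40·0.08406) = 146·0.9669 = 141.2 mg/L.

141 mg/L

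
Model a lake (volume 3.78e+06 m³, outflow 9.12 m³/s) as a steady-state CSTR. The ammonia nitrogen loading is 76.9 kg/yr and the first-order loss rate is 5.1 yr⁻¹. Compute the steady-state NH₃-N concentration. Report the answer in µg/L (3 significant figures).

Outflow Q = 9.12 m³/s × 3.156e+07 s/yr = 2.878e+08 m³/yr.
Steady-state CSTR mass balance: W = Q·C + k·V·C, so C = W/(Q + kV).
Q + kV = 2.878e+08 + 5.1·3.78e+06 = 3.071e+08 m³/yr.
C = 76.9/3.071e+08 = 2.504e-07 kg/m³ = 0.0002504 mg/L = 0.2504 µg/L.

0.250 µg/L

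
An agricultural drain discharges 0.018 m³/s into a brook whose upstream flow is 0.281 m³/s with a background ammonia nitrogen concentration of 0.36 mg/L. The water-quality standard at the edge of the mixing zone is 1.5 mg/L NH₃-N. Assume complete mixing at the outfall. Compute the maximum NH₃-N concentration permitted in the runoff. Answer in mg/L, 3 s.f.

Mass balance: 1.5·0.299 = 0.018·Cₑ + 0.281·0.36.
Cₑ = (0.4485 − 0.1012) / 0.018 = 19.3 mg/L.

19.3 mg/L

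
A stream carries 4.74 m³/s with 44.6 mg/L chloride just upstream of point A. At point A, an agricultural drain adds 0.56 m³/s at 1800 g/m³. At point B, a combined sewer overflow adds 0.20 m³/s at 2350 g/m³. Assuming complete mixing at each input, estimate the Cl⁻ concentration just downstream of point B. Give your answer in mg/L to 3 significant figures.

307 mg/L

After input A: C = (4.74·44.6 + 0.56·1800) / 5.3 = 230.1 mg/L.
After input B: C = (5.3·230.1 + 0.2·2350) / 5.5 = 307.2 mg/L.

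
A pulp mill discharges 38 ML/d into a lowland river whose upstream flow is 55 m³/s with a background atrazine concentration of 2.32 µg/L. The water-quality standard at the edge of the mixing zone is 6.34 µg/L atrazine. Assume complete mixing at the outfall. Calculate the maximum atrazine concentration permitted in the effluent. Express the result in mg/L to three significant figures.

38 ML/d = 0.4398 m³/s.
2.32 µg/L = 0.00232 mg/L.
6.34 µg/L = 0.00634 mg/L.
Mass balance: 0.00634·55.44 = 0.4398·Cₑ + 55·0.00232.
Cₑ = (0.3515 − 0.1276) / 0.4398 = 0.5091 mg/L.

0.509 mg/L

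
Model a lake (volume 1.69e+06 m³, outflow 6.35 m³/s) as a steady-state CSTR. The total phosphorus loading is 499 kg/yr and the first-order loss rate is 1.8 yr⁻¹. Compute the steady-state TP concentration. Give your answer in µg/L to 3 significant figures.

Outflow Q = 6.35 m³/s × 3.156e+07 s/yr = 2.004e+08 m³/yr.
Steady-state CSTR mass balance: W = Q·C + k·V·C, so C = W/(Q + kV).
Q + kV = 2.004e+08 + 1.8·1.69e+06 = 2.034e+08 m³/yr.
C = 499/2.034e+08 = 2.453e-06 kg/m³ = 0.002453 mg/L = 2.453 µg/L.

2.45 µg/L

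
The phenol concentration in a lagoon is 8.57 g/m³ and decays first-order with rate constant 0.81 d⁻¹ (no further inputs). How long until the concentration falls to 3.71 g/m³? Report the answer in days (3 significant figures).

1.03 d

t = ln(C₀/C)/k = ln(8.57/3.71)/0.81 = 0.8372/0.81 = 1.034 d.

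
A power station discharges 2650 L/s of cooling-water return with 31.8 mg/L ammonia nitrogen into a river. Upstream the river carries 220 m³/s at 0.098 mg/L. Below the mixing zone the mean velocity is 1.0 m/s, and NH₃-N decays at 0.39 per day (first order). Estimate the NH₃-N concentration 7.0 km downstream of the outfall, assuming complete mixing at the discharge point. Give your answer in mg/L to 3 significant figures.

2650 L/s = 2.65 m³/s.
After complete mixing, C₀ = (2.65·31.8 + 220·0.098) / 222.7 = 0.4753 mg/L.
Travel time t = 7000 m / 1.0 m/s = 7000 s = 0.08102 d.
C = 0.4753·exp(−0.39·0.08102) = 0.4753·0.9689 = 0.4605 mg/L.

0.461 mg/L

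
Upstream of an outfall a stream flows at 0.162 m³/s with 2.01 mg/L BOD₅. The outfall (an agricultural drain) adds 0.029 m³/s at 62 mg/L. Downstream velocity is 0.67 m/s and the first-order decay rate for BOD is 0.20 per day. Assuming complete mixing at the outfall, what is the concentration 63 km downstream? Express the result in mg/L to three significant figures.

After complete mixing, C₀ = (0.029·62 + 0.162·2.01) / 0.191 = 11.12 mg/L.
Travel time t = 6.3e+04 m / 0.67 m/s = 9.403e+04 s = 1.088 d.
C = 11.12·exp(−0.20·1.088) = 11.12·0.8044 = 8.944 mg/L.

8.94 mg/L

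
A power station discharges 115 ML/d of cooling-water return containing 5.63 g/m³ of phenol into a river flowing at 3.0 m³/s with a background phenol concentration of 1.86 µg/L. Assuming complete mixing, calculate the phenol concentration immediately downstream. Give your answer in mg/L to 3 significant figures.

1.73 mg/L

115 ML/d = 1.331 m³/s.
1.86 µg/L = 0.00186 mg/L.
By mass balance at complete mixing, C = (1.331·5.63 + 3·0.00186) / (1.331 + 3) = 7.499/4.331 = 1.732 mg/L.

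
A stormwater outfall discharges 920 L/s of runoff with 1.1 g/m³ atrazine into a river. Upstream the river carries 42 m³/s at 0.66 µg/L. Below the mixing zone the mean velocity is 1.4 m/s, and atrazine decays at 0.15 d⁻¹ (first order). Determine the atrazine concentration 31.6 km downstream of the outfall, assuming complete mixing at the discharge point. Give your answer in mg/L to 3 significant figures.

920 L/s = 0.92 m³/s.
0.66 µg/L = 0.00066 mg/L.
After complete mixing, C₀ = (0.92·1.1 + 42·0.00066) / 42.92 = 0.02422 mg/L.
Travel time t = 3.16e+04 m / 1.4 m/s = 2.257e+04 s = 0.2612 d.
C = 0.02422·exp(−0.15·0.2612) = 0.02422·0.9616 = 0.02329 mg/L.

0.0233 mg/L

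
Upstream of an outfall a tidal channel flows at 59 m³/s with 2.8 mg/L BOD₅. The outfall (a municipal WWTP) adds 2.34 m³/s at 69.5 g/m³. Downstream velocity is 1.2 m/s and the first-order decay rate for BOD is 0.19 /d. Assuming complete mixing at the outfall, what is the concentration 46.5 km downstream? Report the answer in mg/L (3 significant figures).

After complete mixing, C₀ = (2.34·69.5 + 59·2.8) / 61.34 = 5.344 mg/L.
Travel time t = 4.65e+04 m / 1.2 m/s = 3.875e+04 s = 0.4485 d.
C = 5.344·exp(−0.19·0.4485) = 5.344·0.9183 = 4.908 mg/L.

4.91 mg/L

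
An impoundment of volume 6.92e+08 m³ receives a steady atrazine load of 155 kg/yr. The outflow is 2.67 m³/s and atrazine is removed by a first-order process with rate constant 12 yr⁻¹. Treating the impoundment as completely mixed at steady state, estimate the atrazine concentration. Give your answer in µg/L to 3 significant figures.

0.0185 µg/L

Outflow Q = 2.67 m³/s × 3.156e+07 s/yr = 8.426e+07 m³/yr.
Steady-state CSTR mass balance: W = Q·C + k·V·C, so C = W/(Q + kV).
Q + kV = 8.426e+07 + 12·6.92e+08 = 8.388e+09 m³/yr.
C = 155/8.388e+09 = 1.848e-08 kg/m³ = 1.848e-05 mg/L = 0.01848 µg/L.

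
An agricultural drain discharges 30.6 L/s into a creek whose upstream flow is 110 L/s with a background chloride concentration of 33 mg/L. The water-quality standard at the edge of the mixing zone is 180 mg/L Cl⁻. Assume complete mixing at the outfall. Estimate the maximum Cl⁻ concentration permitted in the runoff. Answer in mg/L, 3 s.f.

708 mg/L

30.6 L/s = 0.0306 m³/s.
110 L/s = 0.11 m³/s.
Mass balance: 180·0.1406 = 0.0306·Cₑ + 0.11·33.
Cₑ = (25.31 − 3.63) / 0.0306 = 708.4 mg/L.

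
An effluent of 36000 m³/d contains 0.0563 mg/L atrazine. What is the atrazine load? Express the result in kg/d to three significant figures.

2.03 kg/d

36000 m³/d = 0.4167 m³/s.
Mass flux = Q·C = 0.4167 m³/s × 0.0563 g/m³ = 0.02346 g/s.
= 0.02346 g/s × 86.4 = 2.027 kg/d.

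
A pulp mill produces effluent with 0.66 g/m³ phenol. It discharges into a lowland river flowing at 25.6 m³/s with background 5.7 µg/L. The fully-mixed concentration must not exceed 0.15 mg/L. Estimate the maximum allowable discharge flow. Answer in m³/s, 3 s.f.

7.24 m³/s

5.7 µg/L = 0.0057 mg/L.
Mass balance at complete mixing: C_std·(Q_w + Q_r) = Q_w·C_e + Q_r·C_b.
Rearranging, Q_w = Q_r·(C_std − C_b)/(C_e − C_std) = 25.6·(0.15 − 0.0057) / (0.66 − 0.15) = 7.243 m³/s.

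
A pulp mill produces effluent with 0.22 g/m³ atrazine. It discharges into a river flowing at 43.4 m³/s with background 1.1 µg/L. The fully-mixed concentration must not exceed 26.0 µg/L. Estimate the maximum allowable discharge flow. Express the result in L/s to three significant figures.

5570 L/s

1.1 µg/L = 0.0011 mg/L.
26.0 µg/L = 0.026 mg/L.
Mass balance at complete mixing: C_std·(Q_w + Q_r) = Q_w·C_e + Q_r·C_b.
Rearranging, Q_w = Q_r·(C_std − C_b)/(C_e − C_std) = 43.4·(0.026 − 0.0011) / (0.22 − 0.026) = 5.57 m³/s.
= 5570 L/s.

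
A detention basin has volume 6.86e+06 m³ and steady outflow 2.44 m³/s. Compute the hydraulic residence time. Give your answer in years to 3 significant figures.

Q = 2.44 m³/s × 3.156e+07 s/yr = 7.7e+07 m³/yr.
Hydraulic residence time τ = V/Q = 6.86e+06/7.7e+07 = 0.08909 yr.

0.0891 yr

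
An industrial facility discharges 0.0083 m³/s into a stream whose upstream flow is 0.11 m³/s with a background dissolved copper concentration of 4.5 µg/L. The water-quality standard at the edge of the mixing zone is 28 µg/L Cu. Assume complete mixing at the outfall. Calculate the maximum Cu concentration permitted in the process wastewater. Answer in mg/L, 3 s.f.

0.339 mg/L

4.5 µg/L = 0.0045 mg/L.
28 µg/L = 0.028 mg/L.
Mass balance: 0.028·0.1183 = 0.0083·Cₑ + 0.11·0.0045.
Cₑ = (0.003312 − 0.000495) / 0.0083 = 0.3394 mg/L.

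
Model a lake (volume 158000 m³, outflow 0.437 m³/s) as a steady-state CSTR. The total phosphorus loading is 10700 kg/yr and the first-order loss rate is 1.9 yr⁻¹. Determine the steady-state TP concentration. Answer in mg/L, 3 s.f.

Outflow Q = 0.437 m³/s × 3.156e+07 s/yr = 1.379e+07 m³/yr.
Steady-state CSTR mass balance: W = Q·C + k·V·C, so C = W/(Q + kV).
Q + kV = 1.379e+07 + 1.9·158000 = 1.409e+07 m³/yr.
C = 10700/1.409e+07 = 0.0007594 kg/m³ = 0.7594 mg/L.

0.759 mg/L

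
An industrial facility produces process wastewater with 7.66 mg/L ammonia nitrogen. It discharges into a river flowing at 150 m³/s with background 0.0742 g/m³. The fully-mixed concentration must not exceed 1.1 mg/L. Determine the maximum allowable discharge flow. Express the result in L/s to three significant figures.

Mass balance at complete mixing: C_std·(Q_w + Q_r) = Q_w·C_e + Q_r·C_b.
Rearranging, Q_w = Q_r·(C_std − C_b)/(C_e − C_std) = 150·(1.1 − 0.0742) / (7.66 − 1.1) = 23.46 m³/s.
= 2.346e+04 L/s.

23500 L/s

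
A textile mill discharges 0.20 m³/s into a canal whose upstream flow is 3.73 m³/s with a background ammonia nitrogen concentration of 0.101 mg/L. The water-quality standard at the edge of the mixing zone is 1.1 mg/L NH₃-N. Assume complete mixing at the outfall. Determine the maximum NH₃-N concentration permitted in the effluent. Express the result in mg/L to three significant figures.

Mass balance: 1.1·3.93 = 0.2·Cₑ + 3.73·0.101.
Cₑ = (4.323 − 0.3767) / 0.2 = 19.73 mg/L.

19.7 mg/L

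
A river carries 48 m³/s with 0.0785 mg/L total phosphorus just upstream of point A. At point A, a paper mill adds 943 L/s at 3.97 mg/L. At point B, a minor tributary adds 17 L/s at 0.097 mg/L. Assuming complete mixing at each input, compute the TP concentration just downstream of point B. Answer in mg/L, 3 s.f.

0.153 mg/L

943 L/s = 0.943 m³/s.
After input A: C = (48·0.0785 + 0.943·3.97) / 48.94 = 0.1535 mg/L.
17 L/s = 0.017 m³/s.
After input B: C = (48.94·0.1535 + 0.017·0.097) / 48.96 = 0.1535 mg/L.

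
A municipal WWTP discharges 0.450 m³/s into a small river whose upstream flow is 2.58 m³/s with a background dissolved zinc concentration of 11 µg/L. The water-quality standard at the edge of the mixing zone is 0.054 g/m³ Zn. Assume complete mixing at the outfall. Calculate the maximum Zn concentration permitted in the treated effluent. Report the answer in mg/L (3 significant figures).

0.301 mg/L

11 µg/L = 0.011 mg/L.
Mass balance: 0.054·3.03 = 0.45·Cₑ + 2.58·0.011.
Cₑ = (0.1636 − 0.02838) / 0.45 = 0.3005 mg/L.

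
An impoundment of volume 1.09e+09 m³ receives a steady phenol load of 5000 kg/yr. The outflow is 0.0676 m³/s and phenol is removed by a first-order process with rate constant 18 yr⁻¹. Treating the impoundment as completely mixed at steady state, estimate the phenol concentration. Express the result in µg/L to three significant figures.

Outflow Q = 0.0676 m³/s × 3.156e+07 s/yr = 2.133e+06 m³/yr.
Steady-state CSTR mass balance: W = Q·C + k·V·C, so C = W/(Q + kV).
Q + kV = 2.133e+06 + 18·1.09e+09 = 1.962e+10 m³/yr.
C = 5000/1.962e+10 = 2.548e-07 kg/m³ = 0.0002548 mg/L = 0.2548 µg/L.

0.255 µg/L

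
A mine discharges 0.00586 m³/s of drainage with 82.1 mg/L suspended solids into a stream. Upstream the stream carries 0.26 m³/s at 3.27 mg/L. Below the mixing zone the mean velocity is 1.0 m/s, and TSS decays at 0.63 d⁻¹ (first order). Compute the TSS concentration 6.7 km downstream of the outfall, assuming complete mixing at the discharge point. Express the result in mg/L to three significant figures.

4.77 mg/L

After complete mixing, C₀ = (0.00586·82.1 + 0.26·3.27) / 0.2659 = 5.008 mg/L.
Travel time t = 6700 m / 1.0 m/s = 6700 s = 0.07755 d.
C = 5.008·exp(−0.63·0.07755) = 5.008·0.9523 = 4.769 mg/L.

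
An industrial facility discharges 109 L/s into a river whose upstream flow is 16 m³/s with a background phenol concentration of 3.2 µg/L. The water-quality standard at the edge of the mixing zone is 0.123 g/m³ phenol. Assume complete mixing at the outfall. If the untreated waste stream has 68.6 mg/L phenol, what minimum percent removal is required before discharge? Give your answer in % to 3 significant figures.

74.2 %

109 L/s = 0.109 m³/s.
3.2 µg/L = 0.0032 mg/L.
Mass balance: 0.123·16.11 = 0.109·Cₑ + 16·0.0032.
Cₑ = (1.981 − 0.0512) / 0.109 = 17.71 mg/L.
Required removal = 1 − 17.71/68.6 = 74.19 %.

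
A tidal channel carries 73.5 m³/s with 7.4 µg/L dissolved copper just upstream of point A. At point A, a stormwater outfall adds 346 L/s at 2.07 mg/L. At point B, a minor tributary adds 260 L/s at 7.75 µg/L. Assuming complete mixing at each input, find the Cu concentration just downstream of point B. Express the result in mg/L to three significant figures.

0.0170 mg/L

7.4 µg/L = 0.0074 mg/L.
346 L/s = 0.346 m³/s.
After input A: C = (73.5·0.0074 + 0.346·2.07) / 73.85 = 0.01706 mg/L.
260 L/s = 0.26 m³/s.
7.75 µg/L = 0.00775 mg/L.
After input B: C = (73.85·0.01706 + 0.26·0.00775) / 74.11 = 0.01703 mg/L.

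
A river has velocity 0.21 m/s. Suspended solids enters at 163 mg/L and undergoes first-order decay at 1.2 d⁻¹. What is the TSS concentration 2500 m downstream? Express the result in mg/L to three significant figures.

138 mg/L

Travel time t = 2500 m / 0.21 m/s = 2500/0.21 = 1.19e+04 s = 0.1378 d.
First-order decay: C = 163·exp(−1.2·0.1378) = 163·0.8476 = 138.2 mg/L.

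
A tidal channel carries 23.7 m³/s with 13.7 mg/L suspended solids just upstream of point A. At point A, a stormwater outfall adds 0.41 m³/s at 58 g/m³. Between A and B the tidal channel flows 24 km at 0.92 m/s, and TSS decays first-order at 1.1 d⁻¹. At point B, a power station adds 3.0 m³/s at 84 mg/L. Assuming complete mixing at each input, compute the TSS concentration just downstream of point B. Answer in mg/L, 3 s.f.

After input A: C = (23.7·13.7 + 0.41·58) / 24.11 = 14.45 mg/L.
Over the 24 km reach to input B (t = 2.609e+04 s = 0.3019 d), decay gives C = 14.45·exp(−1.1·0.3019) = 10.37 mg/L.
After input B: C = (24.11·10.37 + 3·84) / 27.11 = 18.52 mg/L.

18.5 mg/L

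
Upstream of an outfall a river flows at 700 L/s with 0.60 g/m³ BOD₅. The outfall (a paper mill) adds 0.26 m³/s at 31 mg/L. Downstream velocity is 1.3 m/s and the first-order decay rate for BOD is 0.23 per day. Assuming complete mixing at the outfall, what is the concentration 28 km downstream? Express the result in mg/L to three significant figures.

700 L/s = 0.7 m³/s.
After complete mixing, C₀ = (0.26·31 + 0.7·0.6) / 0.96 = 8.833 mg/L.
Travel time t = 2.8e+04 m / 1.3 m/s = 2.154e+04 s = 0.2493 d.
C = 8.833·exp(−0.23·0.2493) = 8.833·0.9443 = 8.341 mg/L.

8.34 mg/L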